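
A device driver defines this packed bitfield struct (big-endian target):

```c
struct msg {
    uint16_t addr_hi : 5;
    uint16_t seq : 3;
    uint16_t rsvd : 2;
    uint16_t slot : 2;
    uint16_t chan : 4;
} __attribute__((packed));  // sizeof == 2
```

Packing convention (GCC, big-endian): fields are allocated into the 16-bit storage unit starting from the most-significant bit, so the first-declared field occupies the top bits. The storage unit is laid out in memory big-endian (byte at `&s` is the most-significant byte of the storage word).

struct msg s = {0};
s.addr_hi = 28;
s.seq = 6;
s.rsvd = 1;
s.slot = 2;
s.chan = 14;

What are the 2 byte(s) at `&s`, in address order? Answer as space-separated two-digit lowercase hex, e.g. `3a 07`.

addr_hi (5b) val=28 bits=0x1c at bit 11: 0xe000
seq (3b) val=6 bits=0x6 at bit 8: 0xe600
rsvd (2b) val=1 bits=0x1 at bit 6: 0xe640
slot (2b) val=2 bits=0x2 at bit 4: 0xe660
chan (4b) val=14 bits=0xe at bit 0: 0xe66e
word = 0xe66e → big-endian bytes:
  [0]=0xe6  [1]=0x6e

e6 6e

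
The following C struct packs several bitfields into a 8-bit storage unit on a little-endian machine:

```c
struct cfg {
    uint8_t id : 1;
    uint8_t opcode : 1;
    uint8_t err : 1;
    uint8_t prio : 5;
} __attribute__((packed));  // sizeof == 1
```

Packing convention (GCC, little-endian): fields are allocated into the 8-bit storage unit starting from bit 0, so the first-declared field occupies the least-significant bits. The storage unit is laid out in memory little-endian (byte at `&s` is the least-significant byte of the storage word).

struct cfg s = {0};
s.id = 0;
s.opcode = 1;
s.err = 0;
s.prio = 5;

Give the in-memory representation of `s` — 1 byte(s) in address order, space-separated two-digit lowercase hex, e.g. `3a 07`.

2a

id:1 = 0 → 0x0 << 0 → word 0x00
opcode:1 = 1 → 0x1 << 1 → word 0x02
err:1 = 0 → 0x0 << 2 → word 0x02
prio:5 = 5 → 0x5 << 3 → word 0x2a
word = 0x2a → little-endian bytes:
  [0]=0x2a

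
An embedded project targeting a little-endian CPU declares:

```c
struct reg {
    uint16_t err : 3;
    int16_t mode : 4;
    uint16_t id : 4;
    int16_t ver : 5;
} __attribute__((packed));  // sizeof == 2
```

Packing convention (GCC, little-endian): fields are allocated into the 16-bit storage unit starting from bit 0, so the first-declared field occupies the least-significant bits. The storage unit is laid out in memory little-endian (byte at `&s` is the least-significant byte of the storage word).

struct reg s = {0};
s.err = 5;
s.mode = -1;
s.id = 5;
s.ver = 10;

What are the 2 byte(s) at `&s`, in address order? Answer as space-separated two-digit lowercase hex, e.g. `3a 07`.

fd 52

err:3 = 5 → 0x5 << 0 → word 0x0005
mode:4 = -1 → 0xf << 3 → word 0x007d
id:4 = 5 → 0x5 << 7 → word 0x02fd
ver:5 = 10 → 0xa << 11 → word 0x52fd
word = 0x52fd → little-endian bytes:
  [0]=0xfd  [1]=0x52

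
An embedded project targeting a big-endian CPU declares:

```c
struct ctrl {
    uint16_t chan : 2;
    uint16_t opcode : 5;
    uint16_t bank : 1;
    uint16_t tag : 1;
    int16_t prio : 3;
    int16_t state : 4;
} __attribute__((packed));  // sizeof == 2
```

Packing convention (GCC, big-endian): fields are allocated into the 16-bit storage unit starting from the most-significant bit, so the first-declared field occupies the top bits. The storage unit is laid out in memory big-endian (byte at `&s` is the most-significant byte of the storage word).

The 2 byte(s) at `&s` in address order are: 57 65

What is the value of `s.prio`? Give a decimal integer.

[0]=0x57 [1]=0x65 (big-endian) → word 0x5765
chan [14+:2] = (word>>14) & 0x3 = 1
opcode [9+:5] = (word>>9) & 0x1f = 11
bank [8+:1] = (word>>8) & 0x1 = 1
tag [7+:1] = (word>>7) & 0x1 = 0
prio [4+:3] = (word>>4) & 0x7 = 6  ←
state [0+:4] = (word>>0) & 0xf = 5
prio signed 3b, MSB=1: 6 - 8 = -2

-2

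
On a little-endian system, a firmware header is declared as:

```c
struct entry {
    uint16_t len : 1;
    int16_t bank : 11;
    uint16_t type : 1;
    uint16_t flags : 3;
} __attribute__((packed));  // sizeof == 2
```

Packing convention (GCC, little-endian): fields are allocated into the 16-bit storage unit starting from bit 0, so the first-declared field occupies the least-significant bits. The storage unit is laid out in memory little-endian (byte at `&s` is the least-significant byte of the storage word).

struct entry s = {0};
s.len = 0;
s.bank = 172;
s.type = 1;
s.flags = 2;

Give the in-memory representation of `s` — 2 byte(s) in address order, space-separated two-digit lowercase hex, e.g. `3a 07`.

len:1 = 0 → 0x0 << 0 → word 0x0000
bank:11 = 172 → 0xac << 1 → word 0x0158
type:1 = 1 → 0x1 << 12 → word 0x1158
flags:3 = 2 → 0x2 << 13 → word 0x5158
word = 0x5158 → little-endian bytes:
  [0]=0x58  [1]=0x51

58 51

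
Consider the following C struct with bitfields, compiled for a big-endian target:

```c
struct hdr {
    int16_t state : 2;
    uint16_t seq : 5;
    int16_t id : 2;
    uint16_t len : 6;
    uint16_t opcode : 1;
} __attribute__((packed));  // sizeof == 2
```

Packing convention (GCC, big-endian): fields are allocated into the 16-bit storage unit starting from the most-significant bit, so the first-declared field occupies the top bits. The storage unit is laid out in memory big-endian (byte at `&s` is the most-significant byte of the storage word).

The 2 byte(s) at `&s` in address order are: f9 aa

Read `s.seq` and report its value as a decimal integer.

28

[0]=0xf9 [1]=0xaa (big-endian) → word 0xf9aa
state [14+:2] = (word>>14) & 0x3 = 3
seq [9+:5] = (word>>9) & 0x1f = 28  ←
id [7+:2] = (word>>7) & 0x3 = 3
len [1+:6] = (word>>1) & 0x3f = 21
opcode [0+:1] = (word>>0) & 0x1 = 0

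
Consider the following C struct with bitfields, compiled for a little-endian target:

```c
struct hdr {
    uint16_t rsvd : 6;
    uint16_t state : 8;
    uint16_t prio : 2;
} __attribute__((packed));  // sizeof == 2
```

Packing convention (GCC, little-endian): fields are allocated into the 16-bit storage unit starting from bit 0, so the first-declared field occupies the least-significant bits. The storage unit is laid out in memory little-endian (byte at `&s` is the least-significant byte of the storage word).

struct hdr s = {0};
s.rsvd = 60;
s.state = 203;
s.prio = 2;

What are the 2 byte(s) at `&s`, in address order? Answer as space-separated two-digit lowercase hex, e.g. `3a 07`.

fc b2

rsvd (6b) val=60 bits=0x3c at bit 0: 0x003c
state (8b) val=203 bits=0xcb at bit 6: 0x32fc
prio (2b) val=2 bits=0x2 at bit 14: 0xb2fc
word = 0xb2fc → little-endian bytes:
  [0]=0xfc  [1]=0xb2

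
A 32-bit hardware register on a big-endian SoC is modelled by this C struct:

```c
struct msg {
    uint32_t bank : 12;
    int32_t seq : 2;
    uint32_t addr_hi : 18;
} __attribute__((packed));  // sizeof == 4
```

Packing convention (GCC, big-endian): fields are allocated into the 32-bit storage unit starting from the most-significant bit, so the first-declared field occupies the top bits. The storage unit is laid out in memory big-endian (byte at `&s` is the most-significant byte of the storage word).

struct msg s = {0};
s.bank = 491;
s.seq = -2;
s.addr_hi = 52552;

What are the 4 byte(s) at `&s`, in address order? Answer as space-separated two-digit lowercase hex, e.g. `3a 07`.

[20+:12] bank=491 & 0xfff = 0x1eb; word=0x1eb00000
[18+:2] seq=-2 & 0x3 = 0x2; word=0x1eb80000
[0+:18] addr_hi=52552 & 0x3ffff = 0xcd48; word=0x1eb8cd48
word = 0x1eb8cd48 → big-endian bytes:
  [0]=0x1e  [1]=0xb8  [2]=0xcd  [3]=0x48

1e b8 cd 48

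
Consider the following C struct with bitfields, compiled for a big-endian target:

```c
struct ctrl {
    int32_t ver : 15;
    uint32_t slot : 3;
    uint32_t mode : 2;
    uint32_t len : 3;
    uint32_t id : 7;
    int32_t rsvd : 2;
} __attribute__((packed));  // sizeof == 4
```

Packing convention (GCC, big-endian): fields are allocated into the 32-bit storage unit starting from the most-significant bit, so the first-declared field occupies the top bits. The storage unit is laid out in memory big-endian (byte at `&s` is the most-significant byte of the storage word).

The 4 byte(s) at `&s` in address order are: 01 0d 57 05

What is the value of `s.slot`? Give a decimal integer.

[0]=0x01 [1]=0x0d [2]=0x57 [3]=0x05 (big-endian) → word 0x010d5705
ver [17+:15] = (word>>17) & 0x7fff = 134
slot [14+:3] = (word>>14) & 0x7 = 5  ←
mode [12+:2] = (word>>12) & 0x3 = 1
len [9+:3] = (word>>9) & 0x7 = 3
id [2+:7] = (word>>2) & 0x7f = 65
rsvd [0+:2] = (word>>0) & 0x3 = 1

5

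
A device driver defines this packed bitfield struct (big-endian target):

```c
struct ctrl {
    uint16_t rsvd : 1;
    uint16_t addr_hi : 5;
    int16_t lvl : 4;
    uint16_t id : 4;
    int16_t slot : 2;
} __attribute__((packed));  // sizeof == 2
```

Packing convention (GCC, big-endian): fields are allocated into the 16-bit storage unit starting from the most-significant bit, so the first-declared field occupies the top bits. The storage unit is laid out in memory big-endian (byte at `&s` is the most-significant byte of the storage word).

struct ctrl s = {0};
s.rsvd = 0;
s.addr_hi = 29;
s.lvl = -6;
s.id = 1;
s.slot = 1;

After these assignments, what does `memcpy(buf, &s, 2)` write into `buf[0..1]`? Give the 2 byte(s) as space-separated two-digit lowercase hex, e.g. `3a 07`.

76 85

rsvd:1 = 0 → 0x0 << 15 → word 0x0000
addr_hi:5 = 29 → 0x1d << 10 → word 0x7400
lvl:4 = -6 → 0xa << 6 → word 0x7680
id:4 = 1 → 0x1 << 2 → word 0x7684
slot:2 = 1 → 0x1 << 0 → word 0x7685
word = 0x7685 → big-endian bytes:
  [0]=0x76  [1]=0x85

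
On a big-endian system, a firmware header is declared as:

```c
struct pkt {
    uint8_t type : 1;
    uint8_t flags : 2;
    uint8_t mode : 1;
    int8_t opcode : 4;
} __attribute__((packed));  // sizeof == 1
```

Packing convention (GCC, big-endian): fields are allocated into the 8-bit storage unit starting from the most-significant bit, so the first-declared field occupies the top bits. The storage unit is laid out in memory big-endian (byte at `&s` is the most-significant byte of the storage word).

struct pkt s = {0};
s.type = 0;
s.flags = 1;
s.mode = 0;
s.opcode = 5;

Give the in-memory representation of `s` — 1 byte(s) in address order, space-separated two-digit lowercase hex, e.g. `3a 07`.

[7+:1] type=0 & 0x1 = 0x0; word=0x00
[5+:2] flags=1 & 0x3 = 0x1; word=0x20
[4+:1] mode=0 & 0x1 = 0x0; word=0x20
[0+:4] opcode=5 & 0xf = 0x5; word=0x25
word = 0x25 → big-endian bytes:
  [0]=0x25

25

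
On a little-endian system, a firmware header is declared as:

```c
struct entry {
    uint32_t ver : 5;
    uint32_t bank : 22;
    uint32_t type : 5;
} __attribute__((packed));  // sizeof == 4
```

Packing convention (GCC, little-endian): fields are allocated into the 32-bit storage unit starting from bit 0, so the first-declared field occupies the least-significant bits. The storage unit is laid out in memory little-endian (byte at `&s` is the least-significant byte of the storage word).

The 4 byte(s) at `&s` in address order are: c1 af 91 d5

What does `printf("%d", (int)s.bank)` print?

[0]=0xc1 [1]=0xaf [2]=0x91 [3]=0xd5 (little-endian) → word 0xd591afc1
ver:5 @ bit 0 → (0xd591afc1>>0)&0x1f = 0x1
bank:22 @ bit 5 → (0xd591afc1>>5)&0x3fffff = 0x2c8d7e  ←
type:5 @ bit 27 → (0xd591afc1>>27)&0x1f = 0x1a

2919806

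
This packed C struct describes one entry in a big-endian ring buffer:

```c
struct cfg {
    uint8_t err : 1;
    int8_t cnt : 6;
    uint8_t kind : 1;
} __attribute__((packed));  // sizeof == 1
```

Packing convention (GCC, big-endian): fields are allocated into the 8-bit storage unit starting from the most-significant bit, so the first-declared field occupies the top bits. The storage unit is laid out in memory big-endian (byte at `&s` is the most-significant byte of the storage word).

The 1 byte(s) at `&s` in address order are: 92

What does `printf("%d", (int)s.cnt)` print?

[0]=0x92 (big-endian) → word 0x92
err:1 @ bit 7 → (0x92>>7)&0x1 = 0x1
cnt:6 @ bit 1 → (0x92>>1)&0x3f = 0x9  ←
kind:1 @ bit 0 → (0x92>>0)&0x1 = 0x0
cnt signed 6b, MSB=0: value = 9

9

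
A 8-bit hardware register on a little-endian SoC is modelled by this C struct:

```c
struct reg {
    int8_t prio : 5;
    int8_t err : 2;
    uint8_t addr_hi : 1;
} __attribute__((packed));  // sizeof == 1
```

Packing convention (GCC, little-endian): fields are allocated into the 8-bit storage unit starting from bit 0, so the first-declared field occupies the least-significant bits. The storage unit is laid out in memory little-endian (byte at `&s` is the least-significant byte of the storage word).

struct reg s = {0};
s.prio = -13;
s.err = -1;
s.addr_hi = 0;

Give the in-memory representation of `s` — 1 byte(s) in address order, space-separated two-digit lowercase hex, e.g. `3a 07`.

prio:5 = -13 → 0x13 << 0 → word 0x13
err:2 = -1 → 0x3 << 5 → word 0x73
addr_hi:1 = 0 → 0x0 << 7 → word 0x73
word = 0x73 → little-endian bytes:
  [0]=0x73

73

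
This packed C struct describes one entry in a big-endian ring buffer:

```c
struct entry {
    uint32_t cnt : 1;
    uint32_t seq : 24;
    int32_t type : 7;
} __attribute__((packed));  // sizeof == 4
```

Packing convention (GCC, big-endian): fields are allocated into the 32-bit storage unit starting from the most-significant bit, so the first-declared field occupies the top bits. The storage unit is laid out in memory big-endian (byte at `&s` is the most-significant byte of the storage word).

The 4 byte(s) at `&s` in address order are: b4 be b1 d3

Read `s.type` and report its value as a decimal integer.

[0]=0xb4 [1]=0xbe [2]=0xb1 [3]=0xd3 (big-endian) → word 0xb4beb1d3
cnt:1 @ bit 31 → (0xb4beb1d3>>31)&0x1 = 0x1
seq:24 @ bit 7 → (0xb4beb1d3>>7)&0xffffff = 0x697d63
type:7 @ bit 0 → (0xb4beb1d3>>0)&0x7f = 0x53  ←
type signed 7b, MSB=1: 83 - 128 = -45

-45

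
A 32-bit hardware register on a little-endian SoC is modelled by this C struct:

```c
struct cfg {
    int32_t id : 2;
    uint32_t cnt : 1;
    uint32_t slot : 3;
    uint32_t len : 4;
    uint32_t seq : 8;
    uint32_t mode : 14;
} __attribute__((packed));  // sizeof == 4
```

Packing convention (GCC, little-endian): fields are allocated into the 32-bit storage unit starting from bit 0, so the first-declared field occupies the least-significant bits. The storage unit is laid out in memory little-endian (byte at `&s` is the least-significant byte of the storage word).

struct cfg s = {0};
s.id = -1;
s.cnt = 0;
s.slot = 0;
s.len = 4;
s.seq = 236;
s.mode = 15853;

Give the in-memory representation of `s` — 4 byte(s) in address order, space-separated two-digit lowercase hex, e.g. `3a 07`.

03 b1 b7 f7

[0+:2] id=-1 & 0x3 = 0x3; word=0x00000003
[2+:1] cnt=0 & 0x1 = 0x0; word=0x00000003
[3+:3] slot=0 & 0x7 = 0x0; word=0x00000003
[6+:4] len=4 & 0xf = 0x4; word=0x00000103
[10+:8] seq=236 & 0xff = 0xec; word=0x0003b103
[18+:14] mode=15853 & 0x3fff = 0x3ded; word=0xf7b7b103
word = 0xf7b7b103 → little-endian bytes:
  [0]=0x03  [1]=0xb1  [2]=0xb7  [3]=0xf7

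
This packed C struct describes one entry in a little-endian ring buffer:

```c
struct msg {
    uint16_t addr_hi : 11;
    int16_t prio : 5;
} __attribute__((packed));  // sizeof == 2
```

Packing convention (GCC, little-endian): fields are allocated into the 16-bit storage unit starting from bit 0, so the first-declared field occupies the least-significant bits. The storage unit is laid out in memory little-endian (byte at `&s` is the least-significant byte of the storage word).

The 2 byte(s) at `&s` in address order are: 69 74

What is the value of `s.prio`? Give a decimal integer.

[0]=0x69 [1]=0x74 (little-endian) → word 0x7469
addr_hi:11 @ bit 0 → (0x7469>>0)&0x7ff = 0x469
prio:5 @ bit 11 → (0x7469>>11)&0x1f = 0xe  ←
prio signed 5b, MSB=0: value = 14

14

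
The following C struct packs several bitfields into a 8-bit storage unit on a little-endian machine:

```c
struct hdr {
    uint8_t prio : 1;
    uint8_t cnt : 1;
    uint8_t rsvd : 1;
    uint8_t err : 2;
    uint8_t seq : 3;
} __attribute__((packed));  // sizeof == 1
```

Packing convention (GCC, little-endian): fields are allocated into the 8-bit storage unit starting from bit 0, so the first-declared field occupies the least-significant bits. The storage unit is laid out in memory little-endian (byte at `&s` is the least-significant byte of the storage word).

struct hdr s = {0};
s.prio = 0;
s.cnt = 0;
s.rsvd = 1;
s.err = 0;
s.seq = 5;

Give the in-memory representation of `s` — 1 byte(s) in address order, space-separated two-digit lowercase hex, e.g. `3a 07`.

a4

prio:1 = 0 → 0x0 << 0 → word 0x00
cnt:1 = 0 → 0x0 << 1 → word 0x00
rsvd:1 = 1 → 0x1 << 2 → word 0x04
err:2 = 0 → 0x0 << 3 → word 0x04
seq:3 = 5 → 0x5 << 5 → word 0xa4
word = 0xa4 → little-endian bytes:
  [0]=0xa4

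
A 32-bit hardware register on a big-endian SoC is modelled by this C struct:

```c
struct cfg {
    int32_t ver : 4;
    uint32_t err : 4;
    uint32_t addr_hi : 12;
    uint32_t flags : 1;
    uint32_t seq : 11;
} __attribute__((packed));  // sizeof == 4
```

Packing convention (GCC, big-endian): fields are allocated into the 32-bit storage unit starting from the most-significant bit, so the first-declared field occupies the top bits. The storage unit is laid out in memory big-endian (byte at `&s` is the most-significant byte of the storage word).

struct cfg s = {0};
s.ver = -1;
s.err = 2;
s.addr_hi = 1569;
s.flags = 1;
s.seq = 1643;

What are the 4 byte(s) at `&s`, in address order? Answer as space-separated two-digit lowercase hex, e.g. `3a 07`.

[28+:4] ver=-1 & 0xf = 0xf; word=0xf0000000
[24+:4] err=2 & 0xf = 0x2; word=0xf2000000
[12+:12] addr_hi=1569 & 0xfff = 0x621; word=0xf2621000
[11+:1] flags=1 & 0x1 = 0x1; word=0xf2621800
[0+:11] seq=1643 & 0x7ff = 0x66b; word=0xf2621e6b
word = 0xf2621e6b → big-endian bytes:
  [0]=0xf2  [1]=0x62  [2]=0x1e  [3]=0x6b

f2 62 1e 6b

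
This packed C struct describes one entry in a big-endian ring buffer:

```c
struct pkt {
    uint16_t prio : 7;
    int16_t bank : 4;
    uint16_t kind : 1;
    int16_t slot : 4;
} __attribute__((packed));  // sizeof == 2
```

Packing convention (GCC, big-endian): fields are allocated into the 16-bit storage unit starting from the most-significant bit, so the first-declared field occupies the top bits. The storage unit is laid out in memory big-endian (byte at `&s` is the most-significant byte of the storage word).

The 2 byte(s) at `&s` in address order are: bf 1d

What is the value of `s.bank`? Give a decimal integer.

-8

[0]=0xbf [1]=0x1d (big-endian) → word 0xbf1d
prio [9+:7] = (word>>9) & 0x7f = 95
bank [5+:4] = (word>>5) & 0xf = 8  ←
kind [4+:1] = (word>>4) & 0x1 = 1
slot [0+:4] = (word>>0) & 0xf = 13
bank signed 4b, MSB=1: 8 - 16 = -8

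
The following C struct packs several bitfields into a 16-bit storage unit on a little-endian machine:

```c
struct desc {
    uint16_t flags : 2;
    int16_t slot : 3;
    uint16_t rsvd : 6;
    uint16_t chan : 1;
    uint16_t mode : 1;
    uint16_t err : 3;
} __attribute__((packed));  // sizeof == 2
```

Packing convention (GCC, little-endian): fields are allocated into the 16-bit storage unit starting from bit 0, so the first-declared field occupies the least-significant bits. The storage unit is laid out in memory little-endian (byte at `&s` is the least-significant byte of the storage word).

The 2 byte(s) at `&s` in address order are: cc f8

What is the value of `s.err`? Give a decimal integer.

[0]=0xcc [1]=0xf8 (little-endian) → word 0xf8cc
flags [0+:2] = (word>>0) & 0x3 = 0
slot [2+:3] = (word>>2) & 0x7 = 3
rsvd [5+:6] = (word>>5) & 0x3f = 6
chan [11+:1] = (word>>11) & 0x1 = 1
mode [12+:1] = (word>>12) & 0x1 = 1
err [13+:3] = (word>>13) & 0x7 = 7  ←

7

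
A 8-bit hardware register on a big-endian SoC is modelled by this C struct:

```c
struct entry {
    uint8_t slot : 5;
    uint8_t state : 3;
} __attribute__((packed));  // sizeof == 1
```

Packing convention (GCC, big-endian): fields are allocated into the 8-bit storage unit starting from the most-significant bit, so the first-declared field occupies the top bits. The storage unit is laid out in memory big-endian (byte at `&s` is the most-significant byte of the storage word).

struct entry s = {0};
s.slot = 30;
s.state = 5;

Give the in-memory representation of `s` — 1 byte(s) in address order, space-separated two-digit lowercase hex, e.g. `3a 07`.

slot:5 = 30 → 0x1e << 3 → word 0xf0
state:3 = 5 → 0x5 << 0 → word 0xf5
word = 0xf5 → big-endian bytes:
  [0]=0xf5

f5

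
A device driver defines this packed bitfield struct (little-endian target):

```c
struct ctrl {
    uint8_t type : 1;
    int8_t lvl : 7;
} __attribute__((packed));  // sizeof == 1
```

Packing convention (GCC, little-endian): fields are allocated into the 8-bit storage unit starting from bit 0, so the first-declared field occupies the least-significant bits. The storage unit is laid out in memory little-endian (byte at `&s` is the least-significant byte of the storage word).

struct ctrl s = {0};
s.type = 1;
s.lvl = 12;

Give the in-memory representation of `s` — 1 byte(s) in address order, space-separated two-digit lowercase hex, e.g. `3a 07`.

[0+:1] type=1 & 0x1 = 0x1; word=0x01
[1+:7] lvl=12 & 0x7f = 0xc; word=0x19
word = 0x19 → little-endian bytes:
  [0]=0x19

19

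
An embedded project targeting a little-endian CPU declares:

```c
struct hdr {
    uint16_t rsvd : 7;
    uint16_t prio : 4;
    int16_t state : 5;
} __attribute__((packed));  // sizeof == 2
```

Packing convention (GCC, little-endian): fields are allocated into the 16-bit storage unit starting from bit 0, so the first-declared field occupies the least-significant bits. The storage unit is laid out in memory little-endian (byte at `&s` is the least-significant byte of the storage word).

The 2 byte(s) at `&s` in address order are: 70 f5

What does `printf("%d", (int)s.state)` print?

[0]=0x70 [1]=0xf5 (little-endian) → word 0xf570
rsvd:7 @ bit 0 → (0xf570>>0)&0x7f = 0x70
prio:4 @ bit 7 → (0xf570>>7)&0xf = 0xa
state:5 @ bit 11 → (0xf570>>11)&0x1f = 0x1e  ←
state signed 5b, MSB=1: 30 - 32 = -2

-2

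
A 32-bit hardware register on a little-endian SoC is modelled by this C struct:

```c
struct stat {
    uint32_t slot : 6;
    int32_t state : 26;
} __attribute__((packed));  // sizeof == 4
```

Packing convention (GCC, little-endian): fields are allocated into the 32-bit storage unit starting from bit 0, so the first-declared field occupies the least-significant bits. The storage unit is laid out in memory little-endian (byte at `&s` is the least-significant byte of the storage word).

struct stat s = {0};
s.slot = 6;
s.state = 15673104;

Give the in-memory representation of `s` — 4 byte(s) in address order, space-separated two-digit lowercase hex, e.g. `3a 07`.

06 c4 c9 3b

[0+:6] slot=6 & 0x3f = 0x6; word=0x00000006
[6+:26] state=15673104 & 0x3ffffff = 0xef2710; word=0x3bc9c406
word = 0x3bc9c406 → little-endian bytes:
  [0]=0x06  [1]=0xc4  [2]=0xc9  [3]=0x3b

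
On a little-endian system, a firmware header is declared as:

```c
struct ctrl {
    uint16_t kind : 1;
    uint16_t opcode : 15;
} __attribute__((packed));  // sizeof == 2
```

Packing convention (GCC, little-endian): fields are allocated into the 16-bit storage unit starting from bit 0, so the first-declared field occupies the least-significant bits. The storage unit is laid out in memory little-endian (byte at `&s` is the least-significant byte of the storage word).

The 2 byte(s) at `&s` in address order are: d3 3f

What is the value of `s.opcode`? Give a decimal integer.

[0]=0xd3 [1]=0x3f (little-endian) → word 0x3fd3
kind [0+:1] = (word>>0) & 0x1 = 1
opcode [1+:15] = (word>>1) & 0x7fff = 8169  ←

8169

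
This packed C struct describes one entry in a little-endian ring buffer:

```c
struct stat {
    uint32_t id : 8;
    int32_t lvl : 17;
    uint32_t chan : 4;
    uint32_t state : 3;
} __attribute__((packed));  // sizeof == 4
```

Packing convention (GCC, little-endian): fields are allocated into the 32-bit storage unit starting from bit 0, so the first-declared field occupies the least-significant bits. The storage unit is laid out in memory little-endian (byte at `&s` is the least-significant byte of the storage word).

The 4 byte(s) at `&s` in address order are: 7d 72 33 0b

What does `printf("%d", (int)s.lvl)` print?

-52366

[0]=0x7d [1]=0x72 [2]=0x33 [3]=0x0b (little-endian) → word 0x0b33727d
id [0+:8] = (word>>0) & 0xff = 125
lvl [8+:17] = (word>>8) & 0x1ffff = 78706  ←
chan [25+:4] = (word>>25) & 0xf = 5
state [29+:3] = (word>>29) & 0x7 = 0
lvl signed 17b, MSB=1: 78706 - 131072 = -52366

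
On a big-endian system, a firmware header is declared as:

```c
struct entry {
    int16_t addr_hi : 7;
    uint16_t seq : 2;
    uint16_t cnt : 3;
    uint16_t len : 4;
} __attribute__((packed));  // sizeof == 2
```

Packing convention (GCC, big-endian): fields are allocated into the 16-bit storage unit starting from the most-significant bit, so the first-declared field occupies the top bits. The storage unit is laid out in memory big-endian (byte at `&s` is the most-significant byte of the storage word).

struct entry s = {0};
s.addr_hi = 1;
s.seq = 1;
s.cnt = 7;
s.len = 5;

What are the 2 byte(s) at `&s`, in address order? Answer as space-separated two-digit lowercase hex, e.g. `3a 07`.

addr_hi:7 = 1 → 0x1 << 9 → word 0x0200
seq:2 = 1 → 0x1 << 7 → word 0x0280
cnt:3 = 7 → 0x7 << 4 → word 0x02f0
len:4 = 5 → 0x5 << 0 → word 0x02f5
word = 0x02f5 → big-endian bytes:
  [0]=0x02  [1]=0xf5

02 f5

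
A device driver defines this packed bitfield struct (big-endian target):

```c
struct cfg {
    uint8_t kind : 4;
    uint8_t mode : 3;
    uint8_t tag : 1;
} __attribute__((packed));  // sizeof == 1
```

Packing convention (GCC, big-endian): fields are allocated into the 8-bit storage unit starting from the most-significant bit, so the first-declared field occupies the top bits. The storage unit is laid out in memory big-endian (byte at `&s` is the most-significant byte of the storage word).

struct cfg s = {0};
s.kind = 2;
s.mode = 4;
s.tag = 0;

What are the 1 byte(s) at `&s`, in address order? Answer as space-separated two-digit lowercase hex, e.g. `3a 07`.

28

[4+:4] kind=2 & 0xf = 0x2; word=0x20
[1+:3] mode=4 & 0x7 = 0x4; word=0x28
[0+:1] tag=0 & 0x1 = 0x0; word=0x28
word = 0x28 → big-endian bytes:
  [0]=0x28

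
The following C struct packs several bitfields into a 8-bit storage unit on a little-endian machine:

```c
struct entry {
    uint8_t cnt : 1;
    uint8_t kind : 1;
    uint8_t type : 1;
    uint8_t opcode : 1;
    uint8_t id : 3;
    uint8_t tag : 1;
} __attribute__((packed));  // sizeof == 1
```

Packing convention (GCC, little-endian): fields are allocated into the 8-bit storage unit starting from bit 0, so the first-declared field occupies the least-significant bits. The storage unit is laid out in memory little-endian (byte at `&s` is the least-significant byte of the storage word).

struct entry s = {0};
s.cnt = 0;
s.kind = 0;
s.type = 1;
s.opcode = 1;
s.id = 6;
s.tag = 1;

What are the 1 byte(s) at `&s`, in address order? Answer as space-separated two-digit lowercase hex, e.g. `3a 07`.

[0+:1] cnt=0 & 0x1 = 0x0; word=0x00
[1+:1] kind=0 & 0x1 = 0x0; word=0x00
[2+:1] type=1 & 0x1 = 0x1; word=0x04
[3+:1] opcode=1 & 0x1 = 0x1; word=0x0c
[4+:3] id=6 & 0x7 = 0x6; word=0x6c
[7+:1] tag=1 & 0x1 = 0x1; word=0xec
word = 0xec → little-endian bytes:
  [0]=0xec

ec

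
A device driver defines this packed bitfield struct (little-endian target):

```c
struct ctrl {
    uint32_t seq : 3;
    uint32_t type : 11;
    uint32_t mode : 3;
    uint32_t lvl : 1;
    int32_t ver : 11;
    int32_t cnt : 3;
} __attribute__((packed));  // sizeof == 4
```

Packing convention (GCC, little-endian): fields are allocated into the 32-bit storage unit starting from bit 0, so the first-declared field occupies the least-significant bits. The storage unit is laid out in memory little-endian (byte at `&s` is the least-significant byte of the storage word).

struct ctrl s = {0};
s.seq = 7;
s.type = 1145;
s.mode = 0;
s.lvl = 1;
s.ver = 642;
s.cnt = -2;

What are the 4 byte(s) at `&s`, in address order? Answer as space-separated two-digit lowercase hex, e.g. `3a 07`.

[0+:3] seq=7 & 0x7 = 0x7; word=0x00000007
[3+:11] type=1145 & 0x7ff = 0x479; word=0x000023cf
[14+:3] mode=0 & 0x7 = 0x0; word=0x000023cf
[17+:1] lvl=1 & 0x1 = 0x1; word=0x000223cf
[18+:11] ver=642 & 0x7ff = 0x282; word=0x0a0a23cf
[29+:3] cnt=-2 & 0x7 = 0x6; word=0xca0a23cf
word = 0xca0a23cf → little-endian bytes:
  [0]=0xcf  [1]=0x23  [2]=0x0a  [3]=0xca

cf 23 0a ca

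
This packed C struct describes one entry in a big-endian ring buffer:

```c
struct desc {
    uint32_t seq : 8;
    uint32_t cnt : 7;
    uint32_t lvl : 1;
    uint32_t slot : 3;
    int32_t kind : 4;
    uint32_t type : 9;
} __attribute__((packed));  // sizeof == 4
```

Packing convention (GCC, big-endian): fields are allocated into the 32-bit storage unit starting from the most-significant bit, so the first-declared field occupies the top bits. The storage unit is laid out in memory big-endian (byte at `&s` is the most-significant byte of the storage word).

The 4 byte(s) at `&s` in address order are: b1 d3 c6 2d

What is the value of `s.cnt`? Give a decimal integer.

[0]=0xb1 [1]=0xd3 [2]=0xc6 [3]=0x2d (big-endian) → word 0xb1d3c62d
seq [24+:8] = (word>>24) & 0xff = 177
cnt [17+:7] = (word>>17) & 0x7f = 105  ←
lvl [16+:1] = (word>>16) & 0x1 = 1
slot [13+:3] = (word>>13) & 0x7 = 6
kind [9+:4] = (word>>9) & 0xf = 3
type [0+:9] = (word>>0) & 0x1ff = 45

105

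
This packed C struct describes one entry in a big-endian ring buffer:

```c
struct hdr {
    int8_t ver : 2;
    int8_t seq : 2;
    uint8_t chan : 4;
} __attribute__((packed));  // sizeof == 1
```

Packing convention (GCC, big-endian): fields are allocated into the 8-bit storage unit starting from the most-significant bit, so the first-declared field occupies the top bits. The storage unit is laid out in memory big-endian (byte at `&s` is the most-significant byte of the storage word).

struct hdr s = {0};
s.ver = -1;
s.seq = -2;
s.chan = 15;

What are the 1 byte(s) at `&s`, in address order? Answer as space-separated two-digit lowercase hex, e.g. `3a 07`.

ef

ver:2 = -1 → 0x3 << 6 → word 0xc0
seq:2 = -2 → 0x2 << 4 → word 0xe0
chan:4 = 15 → 0xf << 0 → word 0xef
word = 0xef → big-endian bytes:
  [0]=0xef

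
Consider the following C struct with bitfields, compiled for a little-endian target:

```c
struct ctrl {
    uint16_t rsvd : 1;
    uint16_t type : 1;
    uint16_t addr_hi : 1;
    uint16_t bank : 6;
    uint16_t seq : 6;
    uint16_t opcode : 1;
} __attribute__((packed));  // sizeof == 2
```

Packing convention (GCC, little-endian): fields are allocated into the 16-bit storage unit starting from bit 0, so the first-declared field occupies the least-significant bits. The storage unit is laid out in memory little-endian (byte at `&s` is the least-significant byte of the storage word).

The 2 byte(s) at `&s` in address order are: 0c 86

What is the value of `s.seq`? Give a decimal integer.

3

[0]=0x0c [1]=0x86 (little-endian) → word 0x860c
rsvd [0+:1] = (word>>0) & 0x1 = 0
type [1+:1] = (word>>1) & 0x1 = 0
addr_hi [2+:1] = (word>>2) & 0x1 = 1
bank [3+:6] = (word>>3) & 0x3f = 1
seq [9+:6] = (word>>9) & 0x3f = 3  ←
opcode [15+:1] = (word>>15) & 0x1 = 1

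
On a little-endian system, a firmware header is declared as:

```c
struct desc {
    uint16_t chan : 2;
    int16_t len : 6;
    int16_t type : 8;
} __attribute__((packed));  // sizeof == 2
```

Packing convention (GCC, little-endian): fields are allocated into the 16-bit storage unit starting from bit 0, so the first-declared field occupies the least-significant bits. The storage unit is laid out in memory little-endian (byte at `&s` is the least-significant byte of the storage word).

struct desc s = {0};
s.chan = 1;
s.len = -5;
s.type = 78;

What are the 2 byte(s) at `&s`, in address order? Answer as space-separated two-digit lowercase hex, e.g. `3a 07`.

ed 4e

[0+:2] chan=1 & 0x3 = 0x1; word=0x0001
[2+:6] len=-5 & 0x3f = 0x3b; word=0x00ed
[8+:8] type=78 & 0xff = 0x4e; word=0x4eed
word = 0x4eed → little-endian bytes:
  [0]=0xed  [1]=0x4e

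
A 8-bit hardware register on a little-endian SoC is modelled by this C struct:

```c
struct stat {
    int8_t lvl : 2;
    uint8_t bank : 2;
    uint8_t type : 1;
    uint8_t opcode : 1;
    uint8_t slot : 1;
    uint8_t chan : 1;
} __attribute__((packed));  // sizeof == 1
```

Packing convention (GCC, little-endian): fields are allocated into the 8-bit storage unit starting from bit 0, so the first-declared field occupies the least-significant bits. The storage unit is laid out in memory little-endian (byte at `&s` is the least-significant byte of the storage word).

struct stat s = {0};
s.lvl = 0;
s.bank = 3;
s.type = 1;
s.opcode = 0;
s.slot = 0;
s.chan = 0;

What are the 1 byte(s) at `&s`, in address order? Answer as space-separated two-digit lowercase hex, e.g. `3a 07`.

1c

lvl (2b) val=0 bits=0x0 at bit 0: 0x00
bank (2b) val=3 bits=0x3 at bit 2: 0x0c
type (1b) val=1 bits=0x1 at bit 4: 0x1c
opcode (1b) val=0 bits=0x0 at bit 5: 0x1c
slot (1b) val=0 bits=0x0 at bit 6: 0x1c
chan (1b) val=0 bits=0x0 at bit 7: 0x1c
word = 0x1c → little-endian bytes:
  [0]=0x1c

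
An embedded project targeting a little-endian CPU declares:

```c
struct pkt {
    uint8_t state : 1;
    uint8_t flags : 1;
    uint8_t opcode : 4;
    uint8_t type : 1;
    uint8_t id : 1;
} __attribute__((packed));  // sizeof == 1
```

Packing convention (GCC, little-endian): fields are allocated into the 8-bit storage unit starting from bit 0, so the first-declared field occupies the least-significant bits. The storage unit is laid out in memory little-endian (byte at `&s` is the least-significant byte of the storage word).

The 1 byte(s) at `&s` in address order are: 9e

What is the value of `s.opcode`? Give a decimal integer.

7

[0]=0x9e (little-endian) → word 0x9e
state [0+:1] = (word>>0) & 0x1 = 0
flags [1+:1] = (word>>1) & 0x1 = 1
opcode [2+:4] = (word>>2) & 0xf = 7  ←
type [6+:1] = (word>>6) & 0x1 = 0
id [7+:1] = (word>>7) & 0x1 = 1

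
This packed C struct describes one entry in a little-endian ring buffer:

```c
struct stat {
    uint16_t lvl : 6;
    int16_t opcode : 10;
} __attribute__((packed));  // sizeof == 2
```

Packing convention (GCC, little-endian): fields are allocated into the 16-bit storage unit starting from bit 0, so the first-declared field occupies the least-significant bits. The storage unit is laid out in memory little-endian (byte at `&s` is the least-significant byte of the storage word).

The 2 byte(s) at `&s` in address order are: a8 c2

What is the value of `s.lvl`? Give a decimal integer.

[0]=0xa8 [1]=0xc2 (little-endian) → word 0xc2a8
lvl:6 @ bit 0 → (0xc2a8>>0)&0x3f = 0x28  ←
opcode:10 @ bit 6 → (0xc2a8>>6)&0x3ff = 0x30a

40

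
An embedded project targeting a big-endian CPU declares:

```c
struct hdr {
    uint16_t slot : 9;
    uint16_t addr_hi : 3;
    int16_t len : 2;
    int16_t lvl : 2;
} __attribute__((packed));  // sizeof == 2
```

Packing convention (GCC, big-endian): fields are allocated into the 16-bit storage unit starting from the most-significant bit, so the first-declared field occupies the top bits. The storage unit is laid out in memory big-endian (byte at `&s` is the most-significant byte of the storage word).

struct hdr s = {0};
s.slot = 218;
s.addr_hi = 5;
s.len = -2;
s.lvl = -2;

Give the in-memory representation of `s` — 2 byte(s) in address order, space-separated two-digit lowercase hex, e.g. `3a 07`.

6d 5a

slot:9 = 218 → 0xda << 7 → word 0x6d00
addr_hi:3 = 5 → 0x5 << 4 → word 0x6d50
len:2 = -2 → 0x2 << 2 → word 0x6d58
lvl:2 = -2 → 0x2 << 0 → word 0x6d5a
word = 0x6d5a → big-endian bytes:
  [0]=0x6d  [1]=0x5a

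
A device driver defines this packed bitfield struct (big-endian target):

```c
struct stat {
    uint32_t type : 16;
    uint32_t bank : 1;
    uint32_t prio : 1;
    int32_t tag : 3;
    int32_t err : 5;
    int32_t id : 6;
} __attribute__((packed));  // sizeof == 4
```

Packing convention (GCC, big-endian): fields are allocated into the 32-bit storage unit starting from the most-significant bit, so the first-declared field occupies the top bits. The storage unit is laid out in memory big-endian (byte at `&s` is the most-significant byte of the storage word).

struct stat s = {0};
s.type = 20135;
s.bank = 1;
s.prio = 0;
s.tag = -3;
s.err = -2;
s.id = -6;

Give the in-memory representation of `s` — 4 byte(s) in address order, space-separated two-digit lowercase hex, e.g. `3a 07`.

4e a7 af ba

type:16 = 20135 → 0x4ea7 << 16 → word 0x4ea70000
bank:1 = 1 → 0x1 << 15 → word 0x4ea78000
prio:1 = 0 → 0x0 << 14 → word 0x4ea78000
tag:3 = -3 → 0x5 << 11 → word 0x4ea7a800
err:5 = -2 → 0x1e << 6 → word 0x4ea7af80
id:6 = -6 → 0x3a << 0 → word 0x4ea7afba
word = 0x4ea7afba → big-endian bytes:
  [0]=0x4e  [1]=0xa7  [2]=0xaf  [3]=0xba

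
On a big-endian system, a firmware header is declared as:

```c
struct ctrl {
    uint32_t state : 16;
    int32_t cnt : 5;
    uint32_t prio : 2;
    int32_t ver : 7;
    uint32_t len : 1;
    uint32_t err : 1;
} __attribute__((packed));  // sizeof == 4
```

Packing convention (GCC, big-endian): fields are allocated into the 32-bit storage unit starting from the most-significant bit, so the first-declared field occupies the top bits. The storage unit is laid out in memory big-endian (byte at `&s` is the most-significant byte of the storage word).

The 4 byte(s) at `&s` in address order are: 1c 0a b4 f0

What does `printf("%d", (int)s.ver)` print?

[0]=0x1c [1]=0x0a [2]=0xb4 [3]=0xf0 (big-endian) → word 0x1c0ab4f0
state [16+:16] = (word>>16) & 0xffff = 7178
cnt [11+:5] = (word>>11) & 0x1f = 22
prio [9+:2] = (word>>9) & 0x3 = 2
ver [2+:7] = (word>>2) & 0x7f = 60  ←
len [1+:1] = (word>>1) & 0x1 = 0
err [0+:1] = (word>>0) & 0x1 = 0
ver signed 7b, MSB=0: value = 60

60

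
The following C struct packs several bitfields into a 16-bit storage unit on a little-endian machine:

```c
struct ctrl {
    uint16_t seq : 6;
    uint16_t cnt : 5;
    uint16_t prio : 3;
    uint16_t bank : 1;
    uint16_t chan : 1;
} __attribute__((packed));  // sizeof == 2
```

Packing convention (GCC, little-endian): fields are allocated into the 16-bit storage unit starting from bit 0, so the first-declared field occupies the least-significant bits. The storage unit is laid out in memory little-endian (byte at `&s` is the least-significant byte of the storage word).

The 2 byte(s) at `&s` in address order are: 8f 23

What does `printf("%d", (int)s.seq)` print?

[0]=0x8f [1]=0x23 (little-endian) → word 0x238f
seq:6 @ bit 0 → (0x238f>>0)&0x3f = 0xf  ←
cnt:5 @ bit 6 → (0x238f>>6)&0x1f = 0xe
prio:3 @ bit 11 → (0x238f>>11)&0x7 = 0x4
bank:1 @ bit 14 → (0x238f>>14)&0x1 = 0x0
chan:1 @ bit 15 → (0x238f>>15)&0x1 = 0x0

15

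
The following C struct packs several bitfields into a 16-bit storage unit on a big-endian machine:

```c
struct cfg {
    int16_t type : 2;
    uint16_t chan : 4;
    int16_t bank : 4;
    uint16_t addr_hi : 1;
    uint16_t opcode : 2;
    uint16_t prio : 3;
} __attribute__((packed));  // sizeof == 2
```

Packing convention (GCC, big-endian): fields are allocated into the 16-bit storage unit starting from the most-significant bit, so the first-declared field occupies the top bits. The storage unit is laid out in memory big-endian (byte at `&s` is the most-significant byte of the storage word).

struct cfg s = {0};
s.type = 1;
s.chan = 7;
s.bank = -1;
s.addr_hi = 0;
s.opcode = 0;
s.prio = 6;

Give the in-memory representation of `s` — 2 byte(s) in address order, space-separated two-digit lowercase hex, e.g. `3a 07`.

5f c6

[14+:2] type=1 & 0x3 = 0x1; word=0x4000
[10+:4] chan=7 & 0xf = 0x7; word=0x5c00
[6+:4] bank=-1 & 0xf = 0xf; word=0x5fc0
[5+:1] addr_hi=0 & 0x1 = 0x0; word=0x5fc0
[3+:2] opcode=0 & 0x3 = 0x0; word=0x5fc0
[0+:3] prio=6 & 0x7 = 0x6; word=0x5fc6
word = 0x5fc6 → big-endian bytes:
  [0]=0x5f  [1]=0xc6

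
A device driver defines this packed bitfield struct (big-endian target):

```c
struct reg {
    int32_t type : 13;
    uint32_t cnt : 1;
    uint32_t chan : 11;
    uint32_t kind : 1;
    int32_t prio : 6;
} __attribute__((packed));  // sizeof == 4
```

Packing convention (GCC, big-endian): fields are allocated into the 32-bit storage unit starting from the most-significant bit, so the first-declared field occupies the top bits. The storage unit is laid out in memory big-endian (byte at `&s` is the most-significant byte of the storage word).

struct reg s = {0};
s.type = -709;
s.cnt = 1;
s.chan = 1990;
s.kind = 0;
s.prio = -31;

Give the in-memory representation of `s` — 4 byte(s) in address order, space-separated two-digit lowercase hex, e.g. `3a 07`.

[19+:13] type=-709 & 0x1fff = 0x1d3b; word=0xe9d80000
[18+:1] cnt=1 & 0x1 = 0x1; word=0xe9dc0000
[7+:11] chan=1990 & 0x7ff = 0x7c6; word=0xe9dfe300
[6+:1] kind=0 & 0x1 = 0x0; word=0xe9dfe300
[0+:6] prio=-31 & 0x3f = 0x21; word=0xe9dfe321
word = 0xe9dfe321 → big-endian bytes:
  [0]=0xe9  [1]=0xdf  [2]=0xe3  [3]=0x21

e9 df e3 21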